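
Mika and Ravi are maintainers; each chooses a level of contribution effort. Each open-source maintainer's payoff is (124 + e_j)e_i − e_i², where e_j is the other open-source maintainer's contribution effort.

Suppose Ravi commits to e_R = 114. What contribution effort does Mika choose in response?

119

Mika's payoff is (124 + e_R)e_M − e_M².
∂π/∂e_M = 124 + e_R − 2e_M = 0, so e_M = 62 + 0.5e_R.
At e_R = 114: e_M = 62 + 0.5·114 = 119.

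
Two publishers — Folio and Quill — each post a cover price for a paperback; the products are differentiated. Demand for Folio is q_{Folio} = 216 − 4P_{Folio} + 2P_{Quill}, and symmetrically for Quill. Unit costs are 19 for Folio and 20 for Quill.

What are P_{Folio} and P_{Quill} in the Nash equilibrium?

48.8, 49.2

Folio's profit: π = (P_{Folio} − 19)(216 − 4P_{Folio} + 2P_{Quill}).
∂π/∂P_{Folio} = 292 − 8P_{Folio} + 2P_{Quill} = 0 ⇒ P_{Folio} = 36.5 + 0.25P_{Quill}.
Similarly P_{Quill} = 37 + 0.25P_{Folio}.
Plugging P_{Quill} into Folio's best response: P_{Folio} = 36.5 + 0.25(37 + 0.25P_{Folio}) ⇒ 0.9375P_{Folio} = 45.75, so P_{Folio} = 48.8.
Then P_{Quill} = 37 + 0.25·48.8 = 49.2.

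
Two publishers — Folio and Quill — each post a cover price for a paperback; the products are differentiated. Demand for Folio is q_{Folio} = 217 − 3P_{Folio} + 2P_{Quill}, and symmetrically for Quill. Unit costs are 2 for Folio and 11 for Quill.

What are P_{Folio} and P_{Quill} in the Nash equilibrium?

Folio's profit: π = (P_{Folio} − 2)(217 − 3P_{Folio} + 2P_{Quill}).
∂π/∂P_{Folio} = 223 − 6P_{Folio} + 2P_{Quill} = 0 ⇒ P_{Folio} = 223/6 + (1/3)P_{Quill}.
Similarly P_{Quill} = 125/3 + (1/3)P_{Folio}.
Plugging P_{Quill} into Folio's best response: P_{Folio} = 223/6 + (1/3)(125/3 + (1/3)P_{Folio}) ⇒ (8/9)P_{Folio} = 919/18, so P_{Folio} = 57.4375.
Then P_{Quill} = 125/3 + (1/3)·57.4375 = 60.8125.

57.4375, 60.8125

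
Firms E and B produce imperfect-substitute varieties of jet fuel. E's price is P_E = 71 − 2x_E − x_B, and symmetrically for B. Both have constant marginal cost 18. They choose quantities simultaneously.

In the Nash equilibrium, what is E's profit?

Firm E's profit: π = x_E(71 − 2x_E − x_B) − 18x_E.
∂π/∂x_E = 53 − 4x_E − x_B = 0 ⇒ x_E = 13.25 − 0.25x_B.
Setting x_E = x_B in the reaction function: x_E = 13.25 − 0.25x_E, so x_E = 13.25 / 1.25 = 10.6.
P_E = 71 − 2·10.6 − 10.6 = 39.2.
Profit = (39.2 − 18)·10.6 = 224.72.

224.72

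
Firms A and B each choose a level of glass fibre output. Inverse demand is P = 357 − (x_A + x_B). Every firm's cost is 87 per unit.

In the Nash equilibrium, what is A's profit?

Firm A's profit: π = x_A(357 − (x_A + x_B)) − 87x_A.
∂π/∂x_A = 270 − 2x_A − x_B = 0, so x_A = 135 − 0.5x_B.
By symmetry x_B = x_A; substituting into the reaction function, 1.5x_A = 135 and x_A = 90.
Price P = 357 − 180 = 177.
A's profit: (177 − 87)·90 = 8100.

8100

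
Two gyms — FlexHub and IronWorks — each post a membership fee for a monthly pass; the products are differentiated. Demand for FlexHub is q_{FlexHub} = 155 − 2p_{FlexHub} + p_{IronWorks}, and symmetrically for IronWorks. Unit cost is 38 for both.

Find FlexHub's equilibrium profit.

3042

FlexHub's profit: π = (p_{FlexHub} − 38)(155 − 2p_{FlexHub} + p_{IronWorks}).
∂π/∂p_{FlexHub} = 231 − 4p_{FlexHub} + p_{IronWorks} = 0 ⇒ p_{FlexHub} = 57.75 + 0.25p_{IronWorks}.
The game is symmetric, so in equilibrium p_{IronWorks} = p_{FlexHub}: the reaction function gives 0.75p_{FlexHub} = 57.75, hence p_{FlexHub} = 77.
q_{FlexHub} = 155 − 2·77 + 77 = 78.
Profit = (77 − 38)·78 = 3042.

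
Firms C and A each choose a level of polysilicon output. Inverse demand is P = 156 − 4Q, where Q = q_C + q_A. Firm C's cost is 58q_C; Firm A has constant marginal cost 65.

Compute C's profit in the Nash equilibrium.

306.25

Firm C's profit: π = q_C(156 − 4(q_C + q_A)) − 58q_C.
∂π/∂q_C = 98 − 8q_C − 4q_A = 0, so q_C = 12.25 − 0.5q_A.
By the same steps for A: q_A = 11.375 − 0.5q_C.
Substituting the second reaction function into the first: q_C = 12.25 − 0.5(11.375 − 0.5q_C), which gives 0.75q_C = 6.5625 ⇒ q_C = 8.75.
Then q_A = 11.375 − 0.5·8.75 = 7.
Price P = 156 − 4·15.75 = 93.
C's profit: (93 − 58)·8.75 = 306.25.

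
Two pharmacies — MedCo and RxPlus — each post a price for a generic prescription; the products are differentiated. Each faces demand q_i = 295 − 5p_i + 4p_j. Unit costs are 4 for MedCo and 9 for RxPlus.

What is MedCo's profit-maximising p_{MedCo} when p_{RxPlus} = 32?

44.3

MedCo's profit: π = (p_{MedCo} − 4)(295 − 5p_{MedCo} + 4p_{RxPlus}).
∂π/∂p_{MedCo} = 315 − 10p_{MedCo} + 4p_{RxPlus} = 0 ⇒ p_{MedCo} = 31.5 + 0.4p_{RxPlus}.
At p_{RxPlus} = 32: p_{MedCo} = 31.5 + 0.4·32 = 44.3.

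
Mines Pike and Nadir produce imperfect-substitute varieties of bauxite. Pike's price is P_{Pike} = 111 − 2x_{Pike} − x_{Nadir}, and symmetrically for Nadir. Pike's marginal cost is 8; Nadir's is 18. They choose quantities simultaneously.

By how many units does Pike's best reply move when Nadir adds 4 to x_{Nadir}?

Mine Pike's profit: π = x_{Pike}(111 − 2x_{Pike} − x_{Nadir}) − 8x_{Pike}.
∂π/∂x_{Pike} = 103 − 4x_{Pike} − x_{Nadir} = 0 ⇒ x_{Pike} = 25.75 − 0.25x_{Nadir}.
The reaction-function slope is −0.25, so a 4-unit rise in x_{Nadir} moves x_{Pike} by −0.25 × 4 = −1. Pike's best response falls — the actions are strategic substitutes.

-1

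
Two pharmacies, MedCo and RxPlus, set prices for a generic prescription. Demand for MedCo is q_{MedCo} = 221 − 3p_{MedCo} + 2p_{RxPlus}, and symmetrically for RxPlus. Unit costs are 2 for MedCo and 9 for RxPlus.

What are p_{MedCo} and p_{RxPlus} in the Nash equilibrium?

58.0625, 60.6875

MedCo's profit: π = (p_{MedCo} − 2)(221 − 3p_{MedCo} + 2p_{RxPlus}).
∂π/∂p_{MedCo} = 227 − 6p_{MedCo} + 2p_{RxPlus} = 0 ⇒ p_{MedCo} = 227/6 + (1/3)p_{RxPlus}.
Similarly p_{RxPlus} = 124/3 + (1/3)p_{MedCo}.
Plugging p_{RxPlus} into MedCo's best response: p_{MedCo} = 227/6 + (1/3)(124/3 + (1/3)p_{MedCo}) ⇒ (8/9)p_{MedCo} = 929/18, so p_{MedCo} = 58.0625.
Then p_{RxPlus} = 124/3 + (1/3)·58.0625 = 60.6875.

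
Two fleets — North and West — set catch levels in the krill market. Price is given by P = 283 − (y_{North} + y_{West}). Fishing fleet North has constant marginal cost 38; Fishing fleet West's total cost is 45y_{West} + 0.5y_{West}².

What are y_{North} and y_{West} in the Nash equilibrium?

Fishing fleet North's profit: π = y_{North}(283 − (y_{North} + y_{West})) − 38y_{North}.
∂π/∂y_{North} = 245 − 2y_{North} − y_{West} = 0, so y_{North} = 122.5 − 0.5y_{West}.
For West: ∂π/∂y_{West} = 238 − 3y_{West} − y_{North} = 0 ⇒ y_{West} = 238/3 − (1/3)y_{North}.
Substituting the second reaction function into the first: y_{North} = 122.5 − 0.5(238/3 − (1/3)y_{North}), which gives (5/6)y_{North} = 497/6 ⇒ y_{North} = 99.4.
Then y_{West} = 238/3 − (1/3)·99.4 = 46.2.

99.4, 46.2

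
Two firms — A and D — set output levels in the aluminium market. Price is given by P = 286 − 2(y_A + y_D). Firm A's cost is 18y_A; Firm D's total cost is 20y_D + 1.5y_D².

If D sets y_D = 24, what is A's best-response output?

Firm A's profit: π = y_A(286 − 2(y_A + y_D)) − 18y_A.
∂π/∂y_A = 268 − 4y_A − 2y_D = 0, so y_A = 67 − 0.5y_D.
At y_D = 24: y_A = 67 − 0.5·24 = 55.

55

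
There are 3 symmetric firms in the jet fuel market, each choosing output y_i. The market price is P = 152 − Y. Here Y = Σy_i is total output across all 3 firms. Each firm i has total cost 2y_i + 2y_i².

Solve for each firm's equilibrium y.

A representative firm's profit is π_i = y_i(152 − Y) − 2y_i − 2y_i², with Y = y_i + Σ_{j≠i} y_j.
First-order condition: 150 − 6y_i − Σ_{j≠i} y_j = 0.
In a symmetric equilibrium every firm chooses the same y, so Σ_{j≠i} y_j = 2y. The condition becomes 150 − 8y = 0, giving y = 150/8 = 18.75.

18.75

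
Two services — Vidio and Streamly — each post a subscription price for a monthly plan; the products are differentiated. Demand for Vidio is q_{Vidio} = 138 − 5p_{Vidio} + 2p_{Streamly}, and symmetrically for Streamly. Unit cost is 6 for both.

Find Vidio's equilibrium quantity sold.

Vidio's profit: π = (p_{Vidio} − 6)(138 − 5p_{Vidio} + 2p_{Streamly}).
∂π/∂p_{Vidio} = 168 − 10p_{Vidio} + 2p_{Streamly} = 0 ⇒ p_{Vidio} = 16.8 + 0.2p_{Streamly}.
Setting p_{Vidio} = p_{Streamly} in the reaction function: p_{Vidio} = 16.8 + 0.2p_{Vidio}, so p_{Vidio} = 16.8 / 0.8 = 21.
q_{Vidio} = 138 − 5·21 + 2·21 = 75.

75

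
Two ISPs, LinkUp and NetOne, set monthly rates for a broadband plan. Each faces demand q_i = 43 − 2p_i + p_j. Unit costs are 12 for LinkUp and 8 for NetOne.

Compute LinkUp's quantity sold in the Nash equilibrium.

19.6

LinkUp's profit: π = (p_{LinkUp} − 12)(43 − 2p_{LinkUp} + p_{NetOne}).
∂π/∂p_{LinkUp} = 67 − 4p_{LinkUp} + p_{NetOne} = 0 ⇒ p_{LinkUp} = 16.75 + 0.25p_{NetOne}.
Similarly p_{NetOne} = 14.75 + 0.25p_{LinkUp}.
Plugging p_{NetOne} into LinkUp's best response: p_{LinkUp} = 16.75 + 0.25(14.75 + 0.25p_{LinkUp}) ⇒ 0.9375p_{LinkUp} = 20.4375, so p_{LinkUp} = 21.8.
Then p_{NetOne} = 14.75 + 0.25·21.8 = 20.2.
q_{LinkUp} = 43 − 2·21.8 + 20.2 = 19.6.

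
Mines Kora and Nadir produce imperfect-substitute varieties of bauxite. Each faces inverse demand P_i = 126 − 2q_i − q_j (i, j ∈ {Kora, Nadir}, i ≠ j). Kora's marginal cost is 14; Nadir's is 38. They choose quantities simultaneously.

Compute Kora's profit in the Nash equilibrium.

Mine Kora's profit: π = q_{Kora}(126 − 2q_{Kora} − q_{Nadir}) − 14q_{Kora}.
∂π/∂q_{Kora} = 112 − 4q_{Kora} − q_{Nadir} = 0 ⇒ q_{Kora} = 28 − 0.25q_{Nadir}.
Similarly q_{Nadir} = 22 − 0.25q_{Kora}.
Solving the two reaction functions simultaneously: (1 − (−0.25)(−0.25))q_{Kora} = 28 − 0.25·22, so 0.9375q_{Kora} = 22.5 and q_{Kora} = 24.
Then q_{Nadir} = 22 − 0.25·24 = 16.
P_{Kora} = 126 − 2·24 − 16 = 62.
Profit = (62 − 14)·24 = 1152.

1152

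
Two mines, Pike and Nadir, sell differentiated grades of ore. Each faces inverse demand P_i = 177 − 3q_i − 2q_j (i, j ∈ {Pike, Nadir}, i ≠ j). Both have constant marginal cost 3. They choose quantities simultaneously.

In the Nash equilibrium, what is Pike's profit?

Mine Pike's profit: π = q_{Pike}(177 − 3q_{Pike} − 2q_{Nadir}) − 3q_{Pike}.
∂π/∂q_{Pike} = 174 − 6q_{Pike} − 2q_{Nadir} = 0 ⇒ q_{Pike} = 29 − (1/3)q_{Nadir}.
Setting q_{Pike} = q_{Nadir} in the reaction function: q_{Pike} = 29 − (1/3)q_{Pike}, so q_{Pike} = 29 / (4/3) = 21.75.
P_{Pike} = 177 − 3·21.75 − 2·21.75 = 68.25.
Profit = (68.25 − 3)·21.75 = 1419.1875.

1419.1875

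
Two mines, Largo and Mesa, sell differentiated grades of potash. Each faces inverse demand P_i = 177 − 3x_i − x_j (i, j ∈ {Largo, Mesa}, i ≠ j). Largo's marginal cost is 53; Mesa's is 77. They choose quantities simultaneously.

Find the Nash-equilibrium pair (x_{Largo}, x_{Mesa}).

18.4, 13.6

Mine Largo's profit: π = x_{Largo}(177 − 3x_{Largo} − x_{Mesa}) − 53x_{Largo}.
∂π/∂x_{Largo} = 124 − 6x_{Largo} − x_{Mesa} = 0 ⇒ x_{Largo} = 62/3 − (1/6)x_{Mesa}.
Similarly x_{Mesa} = 50/3 − (1/6)x_{Largo}.
Substituting the second reaction function into the first: x_{Largo} = 62/3 − (1/6)(50/3 − (1/6)x_{Largo}), which gives (35/36)x_{Largo} = 161/9 ⇒ x_{Largo} = 18.4.
Then x_{Mesa} = 50/3 − (1/6)·18.4 = 13.6.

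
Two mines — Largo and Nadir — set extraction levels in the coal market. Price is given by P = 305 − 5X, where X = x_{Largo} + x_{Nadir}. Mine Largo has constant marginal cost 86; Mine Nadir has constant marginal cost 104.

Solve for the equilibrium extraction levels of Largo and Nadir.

Mine Largo's profit: π = x_{Largo}(305 − 5(x_{Largo} + x_{Nadir})) − 86x_{Largo}.
∂π/∂x_{Largo} = 219 − 10x_{Largo} − 5x_{Nadir} = 0, so x_{Largo} = 21.9 − 0.5x_{Nadir}.
By the same steps for Nadir: x_{Nadir} = 20.1 − 0.5x_{Largo}.
Plugging x_{Nadir} into Largo's best response: x_{Largo} = 21.9 − 0.5(20.1 − 0.5x_{Largo}) ⇒ 0.75x_{Largo} = 11.85, so x_{Largo} = 15.8.
Then x_{Nadir} = 20.1 − 0.5·15.8 = 12.2.

15.8, 12.2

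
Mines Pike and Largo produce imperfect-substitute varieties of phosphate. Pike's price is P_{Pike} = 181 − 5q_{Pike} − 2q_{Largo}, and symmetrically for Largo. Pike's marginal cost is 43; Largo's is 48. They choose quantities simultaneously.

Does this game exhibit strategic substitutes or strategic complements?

strategic substitutes

Mine Pike's profit: π = q_{Pike}(181 − 5q_{Pike} − 2q_{Largo}) − 43q_{Pike}.
∂π/∂q_{Pike} = 138 − 10q_{Pike} − 2q_{Largo} = 0 ⇒ q_{Pike} = 13.8 − 0.2q_{Largo}.
The best-response slope dq_{Pike}/dq_{Largo} = −0.2 < 0: the reaction function is downward-sloping, so the choices are strategic substitutes.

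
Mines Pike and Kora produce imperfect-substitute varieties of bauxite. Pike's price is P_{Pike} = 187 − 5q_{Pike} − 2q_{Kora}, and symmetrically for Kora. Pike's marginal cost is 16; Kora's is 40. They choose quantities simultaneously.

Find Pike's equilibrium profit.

1087.8125

Mine Pike's profit: π = q_{Pike}(187 − 5q_{Pike} − 2q_{Kora}) − 16q_{Pike}.
∂π/∂q_{Pike} = 171 − 10q_{Pike} − 2q_{Kora} = 0 ⇒ q_{Pike} = 17.1 − 0.2q_{Kora}.
Similarly q_{Kora} = 14.7 − 0.2q_{Pike}.
Substituting the second reaction function into the first: q_{Pike} = 17.1 − 0.2(14.7 − 0.2q_{Pike}), which gives 0.96q_{Pike} = 14.16 ⇒ q_{Pike} = 14.75.
Then q_{Kora} = 14.7 − 0.2·14.75 = 11.75.
P_{Pike} = 187 − 5·14.75 − 2·11.75 = 89.75.
Profit = (89.75 − 16)·14.75 = 1087.8125.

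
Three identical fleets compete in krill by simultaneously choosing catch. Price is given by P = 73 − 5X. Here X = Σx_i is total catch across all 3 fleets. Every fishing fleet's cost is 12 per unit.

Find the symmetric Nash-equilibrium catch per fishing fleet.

3.05

A representative fishing fleet's profit is π_i = x_i(73 − 5X) − 12x_i, with X = x_i + Σ_{j≠i} x_j.
First-order condition: 61 − 10x_i − 5Σ_{j≠i} x_j = 0.
In a symmetric equilibrium every fishing fleet chooses the same x, so Σ_{j≠i} x_j = 2x. The condition becomes 61 − 20x = 0, giving x = 61/20 = 3.05.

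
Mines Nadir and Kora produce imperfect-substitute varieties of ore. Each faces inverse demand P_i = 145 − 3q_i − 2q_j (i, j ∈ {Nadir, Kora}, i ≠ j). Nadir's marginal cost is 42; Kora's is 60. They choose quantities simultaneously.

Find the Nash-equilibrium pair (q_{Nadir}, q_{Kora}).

14, 9.5

Mine Nadir's profit: π = q_{Nadir}(145 − 3q_{Nadir} − 2q_{Kora}) − 42q_{Nadir}.
∂π/∂q_{Nadir} = 103 − 6q_{Nadir} − 2q_{Kora} = 0 ⇒ q_{Nadir} = 103/6 − (1/3)q_{Kora}.
Similarly q_{Kora} = 85/6 − (1/3)q_{Nadir}.
Plugging q_{Kora} into Nadir's best response: q_{Nadir} = 103/6 − (1/3)(85/6 − (1/3)q_{Nadir}) ⇒ (8/9)q_{Nadir} = 112/9, so q_{Nadir} = 14.
Then q_{Kora} = 85/6 − (1/3)·14 = 9.5.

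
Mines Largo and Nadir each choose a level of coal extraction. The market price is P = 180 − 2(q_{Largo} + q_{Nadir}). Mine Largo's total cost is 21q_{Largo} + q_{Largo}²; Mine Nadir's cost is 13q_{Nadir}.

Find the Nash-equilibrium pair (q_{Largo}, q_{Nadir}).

15.1, 34.2

Mine Largo's profit: π = q_{Largo}(180 − 2(q_{Largo} + q_{Nadir})) − 21q_{Largo} − q_{Largo}².
∂π/∂q_{Largo} = 159 − 6q_{Largo} − 2q_{Nadir} = 0, so q_{Largo} = 26.5 − (1/3)q_{Nadir}.
For Nadir: ∂π/∂q_{Nadir} = 167 − 4q_{Nadir} − 2q_{Largo} = 0 ⇒ q_{Nadir} = 41.75 − 0.5q_{Largo}.
Plugging q_{Nadir} into Largo's best response: q_{Largo} = 26.5 − (1/3)(41.75 − 0.5q_{Largo}) ⇒ (5/6)q_{Largo} = 151/12, so q_{Largo} = 15.1.
Then q_{Nadir} = 41.75 − 0.5·15.1 = 34.2.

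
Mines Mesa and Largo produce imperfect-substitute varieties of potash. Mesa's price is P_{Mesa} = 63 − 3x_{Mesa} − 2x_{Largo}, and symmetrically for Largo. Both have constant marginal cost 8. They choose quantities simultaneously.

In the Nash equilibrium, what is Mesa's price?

28.625

Mine Mesa's profit: π = x_{Mesa}(63 − 3x_{Mesa} − 2x_{Largo}) − 8x_{Mesa}.
∂π/∂x_{Mesa} = 55 − 6x_{Mesa} − 2x_{Largo} = 0 ⇒ x_{Mesa} = 55/6 − (1/3)x_{Largo}.
The game is symmetric, so in equilibrium x_{Largo} = x_{Mesa}: the reaction function gives (4/3)x_{Mesa} = 55/6, hence x_{Mesa} = 6.875.
P_{Mesa} = 63 − 3·6.875 − 2·6.875 = 28.625.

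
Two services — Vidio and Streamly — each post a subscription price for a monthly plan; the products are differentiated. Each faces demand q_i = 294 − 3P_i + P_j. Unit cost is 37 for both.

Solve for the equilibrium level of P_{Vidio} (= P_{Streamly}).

Vidio's profit: π = (P_{Vidio} − 37)(294 − 3P_{Vidio} + P_{Streamly}).
∂π/∂P_{Vidio} = 405 − 6P_{Vidio} + P_{Streamly} = 0 ⇒ P_{Vidio} = 67.5 + (1/6)P_{Streamly}.
The game is symmetric, so in equilibrium P_{Streamly} = P_{Vidio}: the reaction function gives (5/6)P_{Vidio} = 67.5, hence P_{Vidio} = 81.

81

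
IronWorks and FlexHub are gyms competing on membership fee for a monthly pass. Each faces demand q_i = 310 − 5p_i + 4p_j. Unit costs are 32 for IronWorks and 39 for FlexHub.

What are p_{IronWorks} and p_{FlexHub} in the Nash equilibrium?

IronWorks's profit: π = (p_{IronWorks} − 32)(310 − 5p_{IronWorks} + 4p_{FlexHub}).
∂π/∂p_{IronWorks} = 470 − 10p_{IronWorks} + 4p_{FlexHub} = 0 ⇒ p_{IronWorks} = 47 + 0.4p_{FlexHub}.
Similarly p_{FlexHub} = 50.5 + 0.4p_{IronWorks}.
Plugging p_{FlexHub} into IronWorks's best response: p_{IronWorks} = 47 + 0.4(50.5 + 0.4p_{IronWorks}) ⇒ 0.84p_{IronWorks} = 67.2, so p_{IronWorks} = 80.
Then p_{FlexHub} = 50.5 + 0.4·80 = 82.5.

80, 82.5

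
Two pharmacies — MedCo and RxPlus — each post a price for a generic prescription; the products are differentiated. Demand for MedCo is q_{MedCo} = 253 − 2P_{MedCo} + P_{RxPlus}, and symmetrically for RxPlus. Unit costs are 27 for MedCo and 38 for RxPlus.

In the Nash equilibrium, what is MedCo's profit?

11796.48

MedCo's profit: π = (P_{MedCo} − 27)(253 − 2P_{MedCo} + P_{RxPlus}).
∂π/∂P_{MedCo} = 307 − 4P_{MedCo} + P_{RxPlus} = 0 ⇒ P_{MedCo} = 76.75 + 0.25P_{RxPlus}.
Similarly P_{RxPlus} = 82.25 + 0.25P_{MedCo}.
Solving the two reaction functions simultaneously: (1 − (0.25)(0.25))P_{MedCo} = 76.75 + 0.25·82.25, so 0.9375P_{MedCo} = 97.3125 and P_{MedCo} = 103.8.
Then P_{RxPlus} = 82.25 + 0.25·103.8 = 108.2.
q_{MedCo} = 253 − 2·103.8 + 108.2 = 153.6.
Profit = (103.8 − 27)·153.6 = 11796.48.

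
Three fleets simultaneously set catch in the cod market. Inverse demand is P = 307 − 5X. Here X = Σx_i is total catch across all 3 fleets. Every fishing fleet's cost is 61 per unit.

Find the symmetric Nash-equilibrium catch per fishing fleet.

12.3

A representative fishing fleet's profit is π_i = x_i(307 − 5X) − 61x_i, with X = x_i + Σ_{j≠i} x_j.
First-order condition: 246 − 10x_i − 5Σ_{j≠i} x_j = 0.
In a symmetric equilibrium every fishing fleet chooses the same x, so Σ_{j≠i} x_j = 2x. The condition becomes 246 − 20x = 0, giving x = 246/20 = 12.3.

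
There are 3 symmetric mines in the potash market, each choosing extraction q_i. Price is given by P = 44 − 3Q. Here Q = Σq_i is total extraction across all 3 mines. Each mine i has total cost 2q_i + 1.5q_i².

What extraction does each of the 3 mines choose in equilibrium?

A representative mine's profit is π_i = q_i(44 − 3Q) − 2q_i − 1.5q_i², with Q = q_i + Σ_{j≠i} q_j.
First-order condition: 42 − 9q_i − 3Σ_{j≠i} q_j = 0.
Imposing symmetry (q_j = q for all j) turns Σ_{j≠i} q_j into 2q, so 42 = 15q and q = 2.8.

2.8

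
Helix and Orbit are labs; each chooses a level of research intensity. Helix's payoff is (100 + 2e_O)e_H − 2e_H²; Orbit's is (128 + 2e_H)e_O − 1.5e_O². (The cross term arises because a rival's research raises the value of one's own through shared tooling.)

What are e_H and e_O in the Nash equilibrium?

Expanding Helix's payoff: 100e_H + 2e_Oe_H − 2e_H².
∂π/∂e_H = 100 + 2e_O − 4e_H = 0, so e_H = 25 + 0.5e_O.
Likewise for Orbit: e_O = 128/3 + (2/3)e_H.
Solving the two reaction functions simultaneously: (1 − (0.5)(2/3))e_H = 25 + 0.5·(128/3), so (2/3)e_H = 139/3 and e_H = 69.5.
Then e_O = 128/3 + (2/3)·69.5 = 89.

69.5, 89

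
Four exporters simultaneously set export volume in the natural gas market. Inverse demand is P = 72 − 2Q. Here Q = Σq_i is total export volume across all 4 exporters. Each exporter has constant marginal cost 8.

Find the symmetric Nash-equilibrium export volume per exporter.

6.4

A representative exporter's profit is π_i = q_i(72 − 2Q) − 8q_i, with Q = q_i + Σ_{j≠i} q_j.
First-order condition: 64 − 4q_i − 2Σ_{j≠i} q_j = 0.
In a symmetric equilibrium every exporter chooses the same q, so Σ_{j≠i} q_j = 3q. The condition becomes 64 − 10q = 0, giving q = 64/10 = 6.4.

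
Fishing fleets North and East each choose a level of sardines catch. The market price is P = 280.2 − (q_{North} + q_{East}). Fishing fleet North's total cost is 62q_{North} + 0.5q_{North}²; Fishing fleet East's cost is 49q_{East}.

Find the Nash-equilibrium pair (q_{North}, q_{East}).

Fishing fleet North's profit: π = q_{North}(280.2 − (q_{North} + q_{East})) − 62q_{North} − 0.5q_{North}².
∂π/∂q_{North} = 218.2 − 3q_{North} − q_{East} = 0, so q_{North} = 1091/15 − (1/3)q_{East}.
For East: ∂π/∂q_{East} = 231.2 − 2q_{East} − q_{North} = 0 ⇒ q_{East} = 115.6 − 0.5q_{North}.
Plugging q_{East} into North's best response: q_{North} = 1091/15 − (1/3)(115.6 − 0.5q_{North}) ⇒ (5/6)q_{North} = 34.2, so q_{North} = 41.04.
Then q_{East} = 115.6 − 0.5·41.04 = 95.08.

41.04, 95.08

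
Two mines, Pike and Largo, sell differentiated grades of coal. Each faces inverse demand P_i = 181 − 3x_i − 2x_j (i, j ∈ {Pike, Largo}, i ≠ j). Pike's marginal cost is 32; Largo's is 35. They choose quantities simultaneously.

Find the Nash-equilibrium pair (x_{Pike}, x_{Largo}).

18.8125, 18.0625

Mine Pike's profit: π = x_{Pike}(181 − 3x_{Pike} − 2x_{Largo}) − 32x_{Pike}.
∂π/∂x_{Pike} = 149 − 6x_{Pike} − 2x_{Largo} = 0 ⇒ x_{Pike} = 149/6 − (1/3)x_{Largo}.
Similarly x_{Largo} = 73/3 − (1/3)x_{Pike}.
Solving the two reaction functions simultaneously: (1 − (−1/3)(−1/3))x_{Pike} = 149/6 − (1/3)·(73/3), so (8/9)x_{Pike} = 301/18 and x_{Pike} = 18.8125.
Then x_{Largo} = 73/3 − (1/3)·18.8125 = 18.0625.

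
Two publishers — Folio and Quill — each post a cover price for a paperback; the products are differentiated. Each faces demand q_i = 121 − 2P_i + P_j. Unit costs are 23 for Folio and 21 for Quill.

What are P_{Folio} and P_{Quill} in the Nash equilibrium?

55.4, 54.6

Folio's profit: π = (P_{Folio} − 23)(121 − 2P_{Folio} + P_{Quill}).
∂π/∂P_{Folio} = 167 − 4P_{Folio} + P_{Quill} = 0 ⇒ P_{Folio} = 41.75 + 0.25P_{Quill}.
Similarly P_{Quill} = 40.75 + 0.25P_{Folio}.
Substituting the second reaction function into the first: P_{Folio} = 41.75 + 0.25(40.75 + 0.25P_{Folio}), which gives 0.9375P_{Folio} = 51.9375 ⇒ P_{Folio} = 55.4.
Then P_{Quill} = 40.75 + 0.25·55.4 = 54.6.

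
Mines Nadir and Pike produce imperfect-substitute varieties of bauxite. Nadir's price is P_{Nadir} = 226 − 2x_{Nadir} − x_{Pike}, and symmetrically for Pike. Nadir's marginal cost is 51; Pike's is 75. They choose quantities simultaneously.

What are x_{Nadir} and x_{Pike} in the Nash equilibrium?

Mine Nadir's profit: π = x_{Nadir}(226 − 2x_{Nadir} − x_{Pike}) − 51x_{Nadir}.
∂π/∂x_{Nadir} = 175 − 4x_{Nadir} − x_{Pike} = 0 ⇒ x_{Nadir} = 43.75 − 0.25x_{Pike}.
Similarly x_{Pike} = 37.75 − 0.25x_{Nadir}.
Plugging x_{Pike} into Nadir's best response: x_{Nadir} = 43.75 − 0.25(37.75 − 0.25x_{Nadir}) ⇒ 0.9375x_{Nadir} = 34.3125, so x_{Nadir} = 36.6.
Then x_{Pike} = 37.75 − 0.25·36.6 = 28.6.

36.6, 28.6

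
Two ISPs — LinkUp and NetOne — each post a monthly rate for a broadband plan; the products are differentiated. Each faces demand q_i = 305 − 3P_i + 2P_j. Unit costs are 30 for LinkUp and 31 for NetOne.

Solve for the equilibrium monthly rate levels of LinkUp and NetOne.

LinkUp's profit: π = (P_{LinkUp} − 30)(305 − 3P_{LinkUp} + 2P_{NetOne}).
∂π/∂P_{LinkUp} = 395 − 6P_{LinkUp} + 2P_{NetOne} = 0 ⇒ P_{LinkUp} = 395/6 + (1/3)P_{NetOne}.
Similarly P_{NetOne} = 199/3 + (1/3)P_{LinkUp}.
Plugging P_{NetOne} into LinkUp's best response: P_{LinkUp} = 395/6 + (1/3)(199/3 + (1/3)P_{LinkUp}) ⇒ (8/9)P_{LinkUp} = 1583/18, so P_{LinkUp} = 98.9375.
Then P_{NetOne} = 199/3 + (1/3)·98.9375 = 99.3125.

98.9375, 99.3125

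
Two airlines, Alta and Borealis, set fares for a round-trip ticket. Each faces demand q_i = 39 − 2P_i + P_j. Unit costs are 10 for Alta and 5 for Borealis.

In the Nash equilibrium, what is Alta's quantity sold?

18

Alta's profit: π = (P_{Alta} − 10)(39 − 2P_{Alta} + P_{Borealis}).
∂π/∂P_{Alta} = 59 − 4P_{Alta} + P_{Borealis} = 0 ⇒ P_{Alta} = 14.75 + 0.25P_{Borealis}.
Similarly P_{Borealis} = 12.25 + 0.25P_{Alta}.
Plugging P_{Borealis} into Alta's best response: P_{Alta} = 14.75 + 0.25(12.25 + 0.25P_{Alta}) ⇒ 0.9375P_{Alta} = 17.8125, so P_{Alta} = 19.
Then P_{Borealis} = 12.25 + 0.25·19 = 17.
q_{Alta} = 39 − 2·19 + 17 = 18.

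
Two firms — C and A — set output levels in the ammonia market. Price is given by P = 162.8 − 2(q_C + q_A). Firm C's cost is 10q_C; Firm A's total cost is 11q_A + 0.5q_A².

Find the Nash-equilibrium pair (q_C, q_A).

Firm C's profit: π = q_C(162.8 − 2(q_C + q_A)) − 10q_C.
∂π/∂q_C = 152.8 − 4q_C − 2q_A = 0, so q_C = 38.2 − 0.5q_A.
For A: ∂π/∂q_A = 151.8 − 5q_A − 2q_C = 0 ⇒ q_A = 30.36 − 0.4q_C.
Substituting the second reaction function into the first: q_C = 38.2 − 0.5(30.36 − 0.4q_C), which gives 0.8q_C = 23.02 ⇒ q_C = 28.775.
Then q_A = 30.36 − 0.4·28.775 = 18.85.

28.775, 18.85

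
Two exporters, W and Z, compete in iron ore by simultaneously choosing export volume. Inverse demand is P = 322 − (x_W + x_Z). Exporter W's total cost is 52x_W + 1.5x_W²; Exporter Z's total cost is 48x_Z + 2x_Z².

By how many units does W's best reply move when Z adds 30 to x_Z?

Exporter W's profit: π = x_W(322 − (x_W + x_Z)) − 52x_W − 1.5x_W².
∂π/∂x_W = 270 − 5x_W − x_Z = 0, so x_W = 54 − 0.2x_Z.
The reaction-function slope is −0.2, so a 30-unit rise in x_Z moves x_W by −0.2 × 30 = −6. W's best response falls — the actions are strategic substitutes.

-6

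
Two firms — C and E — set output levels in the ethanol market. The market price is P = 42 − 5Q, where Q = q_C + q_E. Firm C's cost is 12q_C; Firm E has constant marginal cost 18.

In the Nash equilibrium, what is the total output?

3.6

Firm C's profit: π = q_C(42 − 5(q_C + q_E)) − 12q_C.
∂π/∂q_C = 30 − 10q_C − 5q_E = 0, so q_C = 3 − 0.5q_E.
By the same steps for E: q_E = 2.4 − 0.5q_C.
Plugging q_E into C's best response: q_C = 3 − 0.5(2.4 − 0.5q_C) ⇒ 0.75q_C = 1.8, so q_C = 2.4.
Then q_E = 2.4 − 0.5·2.4 = 1.2.
Total output: 2.4 + 1.2 = 3.6.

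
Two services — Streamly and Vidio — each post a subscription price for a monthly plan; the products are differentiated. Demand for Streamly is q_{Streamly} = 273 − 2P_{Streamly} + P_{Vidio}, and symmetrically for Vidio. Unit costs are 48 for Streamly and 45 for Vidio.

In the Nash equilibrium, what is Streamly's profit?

11130.32

Streamly's profit: π = (P_{Streamly} − 48)(273 − 2P_{Streamly} + P_{Vidio}).
∂π/∂P_{Streamly} = 369 − 4P_{Streamly} + P_{Vidio} = 0 ⇒ P_{Streamly} = 92.25 + 0.25P_{Vidio}.
Similarly P_{Vidio} = 90.75 + 0.25P_{Streamly}.
Plugging P_{Vidio} into Streamly's best response: P_{Streamly} = 92.25 + 0.25(90.75 + 0.25P_{Streamly}) ⇒ 0.9375P_{Streamly} = 114.9375, so P_{Streamly} = 122.6.
Then P_{Vidio} = 90.75 + 0.25·122.6 = 121.4.
q_{Streamly} = 273 − 2·122.6 + 121.4 = 149.2.
Profit = (122.6 − 48)·149.2 = 11130.32.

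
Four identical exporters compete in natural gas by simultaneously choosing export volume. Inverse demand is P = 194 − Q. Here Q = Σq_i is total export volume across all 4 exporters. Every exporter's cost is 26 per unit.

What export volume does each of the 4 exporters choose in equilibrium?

A representative exporter's profit is π_i = q_i(194 − Q) − 26q_i, with Q = q_i + Σ_{j≠i} q_j.
First-order condition: 168 − 2q_i − Σ_{j≠i} q_j = 0.
Imposing symmetry (q_j = q for all j) turns Σ_{j≠i} q_j into 3q, so 168 = 5q and q = 33.6.

33.6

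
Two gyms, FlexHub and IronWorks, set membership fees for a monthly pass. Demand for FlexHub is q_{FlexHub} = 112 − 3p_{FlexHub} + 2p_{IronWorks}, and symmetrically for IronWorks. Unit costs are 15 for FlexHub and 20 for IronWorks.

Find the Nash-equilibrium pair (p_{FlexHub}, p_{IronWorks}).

40.1875, 42.0625

FlexHub's profit: π = (p_{FlexHub} − 15)(112 − 3p_{FlexHub} + 2p_{IronWorks}).
∂π/∂p_{FlexHub} = 157 − 6p_{FlexHub} + 2p_{IronWorks} = 0 ⇒ p_{FlexHub} = 157/6 + (1/3)p_{IronWorks}.
Similarly p_{IronWorks} = 86/3 + (1/3)p_{FlexHub}.
Substituting the second reaction function into the first: p_{FlexHub} = 157/6 + (1/3)(86/3 + (1/3)p_{FlexHub}), which gives (8/9)p_{FlexHub} = 643/18 ⇒ p_{FlexHub} = 40.1875.
Then p_{IronWorks} = 86/3 + (1/3)·40.1875 = 42.0625.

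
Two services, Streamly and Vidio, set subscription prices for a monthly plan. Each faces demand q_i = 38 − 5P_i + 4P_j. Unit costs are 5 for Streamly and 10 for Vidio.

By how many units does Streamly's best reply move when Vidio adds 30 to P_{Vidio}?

12

Streamly's profit: π = (P_{Streamly} − 5)(38 − 5P_{Streamly} + 4P_{Vidio}).
∂π/∂P_{Streamly} = 63 − 10P_{Streamly} + 4P_{Vidio} = 0 ⇒ P_{Streamly} = 6.3 + 0.4P_{Vidio}.
The reaction-function slope is 0.4, so a 30-unit rise in P_{Vidio} moves P_{Streamly} by 0.4 × 30 = 12. Streamly's best response rises — the actions are strategic complements.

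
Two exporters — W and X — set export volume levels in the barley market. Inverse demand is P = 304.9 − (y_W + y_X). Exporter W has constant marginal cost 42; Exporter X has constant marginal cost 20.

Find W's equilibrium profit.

Exporter W's profit: π = y_W(304.9 − (y_W + y_X)) − 42y_W.
∂π/∂y_W = 262.9 − 2y_W − y_X = 0, so y_W = 131.45 − 0.5y_X.
By the same steps for X: y_X = 142.45 − 0.5y_W.
Substituting the second reaction function into the first: y_W = 131.45 − 0.5(142.45 − 0.5y_W), which gives 0.75y_W = 60.225 ⇒ y_W = 80.3.
Then y_X = 142.45 − 0.5·80.3 = 102.3.
Price P = 304.9 − 182.6 = 122.3.
W's profit: (122.3 − 42)·80.3 = 6448.09.

6448.09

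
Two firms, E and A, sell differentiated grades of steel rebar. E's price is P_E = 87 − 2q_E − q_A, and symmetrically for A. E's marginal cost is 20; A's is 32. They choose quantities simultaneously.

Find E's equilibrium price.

Firm E's profit: π = q_E(87 − 2q_E − q_A) − 20q_E.
∂π/∂q_E = 67 − 4q_E − q_A = 0 ⇒ q_E = 16.75 − 0.25q_A.
Similarly q_A = 13.75 − 0.25q_E.
Substituting the second reaction function into the first: q_E = 16.75 − 0.25(13.75 − 0.25q_E), which gives 0.9375q_E = 13.3125 ⇒ q_E = 14.2.
Then q_A = 13.75 − 0.25·14.2 = 10.2.
P_E = 87 − 2·14.2 − 10.2 = 48.4.

48.4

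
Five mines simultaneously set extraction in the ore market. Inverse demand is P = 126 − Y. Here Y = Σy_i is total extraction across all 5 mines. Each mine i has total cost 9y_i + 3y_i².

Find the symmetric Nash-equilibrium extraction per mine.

9.75

A representative mine's profit is π_i = y_i(126 − Y) − 9y_i − 3y_i², with Y = y_i + Σ_{j≠i} y_j.
First-order condition: 117 − 8y_i − Σ_{j≠i} y_j = 0.
In a symmetric equilibrium every mine chooses the same y, so Σ_{j≠i} y_j = 4y. The condition becomes 117 − 12y = 0, giving y = 117/12 = 9.75.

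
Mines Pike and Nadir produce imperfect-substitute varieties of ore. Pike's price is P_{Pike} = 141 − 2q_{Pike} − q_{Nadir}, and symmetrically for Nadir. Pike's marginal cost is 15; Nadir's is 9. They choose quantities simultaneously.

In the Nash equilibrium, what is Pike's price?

Mine Pike's profit: π = q_{Pike}(141 − 2q_{Pike} − q_{Nadir}) − 15q_{Pike}.
∂π/∂q_{Pike} = 126 − 4q_{Pike} − q_{Nadir} = 0 ⇒ q_{Pike} = 31.5 − 0.25q_{Nadir}.
Similarly q_{Nadir} = 33 − 0.25q_{Pike}.
Substituting the second reaction function into the first: q_{Pike} = 31.5 − 0.25(33 − 0.25q_{Pike}), which gives 0.9375q_{Pike} = 23.25 ⇒ q_{Pike} = 24.8.
Then q_{Nadir} = 33 − 0.25·24.8 = 26.8.
P_{Pike} = 141 − 2·24.8 − 26.8 = 64.6.

64.6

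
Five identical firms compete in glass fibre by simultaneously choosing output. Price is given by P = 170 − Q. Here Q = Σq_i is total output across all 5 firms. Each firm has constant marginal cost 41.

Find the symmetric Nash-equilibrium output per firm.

A representative firm's profit is π_i = q_i(170 − Q) − 41q_i, with Q = q_i + Σ_{j≠i} q_j.
First-order condition: 129 − 2q_i − Σ_{j≠i} q_j = 0.
In a symmetric equilibrium every firm chooses the same q, so Σ_{j≠i} q_j = 4q. The condition becomes 129 − 6q = 0, giving q = 129/6 = 21.5.

21.5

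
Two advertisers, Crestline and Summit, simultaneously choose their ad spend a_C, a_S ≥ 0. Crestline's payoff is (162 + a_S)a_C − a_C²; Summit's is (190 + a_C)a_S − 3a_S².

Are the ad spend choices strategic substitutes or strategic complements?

Expanding Crestline's payoff: 162a_C + a_Sa_C − a_C².
∂π/∂a_C = 162 + a_S − 2a_C = 0, so a_C = 81 + 0.5a_S.
The best-response slope da_C/da_S = 0.5 > 0: the reaction function is upward-sloping, so the choices are strategic complements.

strategic complements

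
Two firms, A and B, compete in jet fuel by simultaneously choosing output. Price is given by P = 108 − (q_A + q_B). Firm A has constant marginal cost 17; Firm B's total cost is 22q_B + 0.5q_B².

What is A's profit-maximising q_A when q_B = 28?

Firm A's profit: π = q_A(108 − (q_A + q_B)) − 17q_A.
∂π/∂q_A = 91 − 2q_A − q_B = 0, so q_A = 45.5 − 0.5q_B.
At q_B = 28: q_A = 45.5 − 0.5·28 = 31.5.

31.5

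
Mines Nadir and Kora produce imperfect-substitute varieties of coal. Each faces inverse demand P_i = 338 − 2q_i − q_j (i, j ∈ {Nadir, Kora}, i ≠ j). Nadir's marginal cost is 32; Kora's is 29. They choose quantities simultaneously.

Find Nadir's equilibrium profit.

7442

Mine Nadir's profit: π = q_{Nadir}(338 − 2q_{Nadir} − q_{Kora}) − 32q_{Nadir}.
∂π/∂q_{Nadir} = 306 − 4q_{Nadir} − q_{Kora} = 0 ⇒ q_{Nadir} = 76.5 − 0.25q_{Kora}.
Similarly q_{Kora} = 77.25 − 0.25q_{Nadir}.
Solving the two reaction functions simultaneously: (1 − (−0.25)(−0.25))q_{Nadir} = 76.5 − 0.25·77.25, so 0.9375q_{Nadir} = 57.1875 and q_{Nadir} = 61.
Then q_{Kora} = 77.25 − 0.25·61 = 62.
P_{Nadir} = 338 − 2·61 − 62 = 154.
Profit = (154 − 32)·61 = 7442.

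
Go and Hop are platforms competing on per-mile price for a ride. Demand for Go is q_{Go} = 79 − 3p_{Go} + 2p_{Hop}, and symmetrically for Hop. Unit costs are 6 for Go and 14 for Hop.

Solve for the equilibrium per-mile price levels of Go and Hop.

Go's profit: π = (p_{Go} − 6)(79 − 3p_{Go} + 2p_{Hop}).
∂π/∂p_{Go} = 97 − 6p_{Go} + 2p_{Hop} = 0 ⇒ p_{Go} = 97/6 + (1/3)p_{Hop}.
Similarly p_{Hop} = 121/6 + (1/3)p_{Go}.
Plugging p_{Hop} into Go's best response: p_{Go} = 97/6 + (1/3)(121/6 + (1/3)p_{Go}) ⇒ (8/9)p_{Go} = 206/9, so p_{Go} = 25.75.
Then p_{Hop} = 121/6 + (1/3)·25.75 = 28.75.

25.75, 28.75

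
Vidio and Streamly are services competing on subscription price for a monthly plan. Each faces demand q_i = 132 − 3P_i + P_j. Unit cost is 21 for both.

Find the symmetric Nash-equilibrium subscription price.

Vidio's profit: π = (P_{Vidio} − 21)(132 − 3P_{Vidio} + P_{Streamly}).
∂π/∂P_{Vidio} = 195 − 6P_{Vidio} + P_{Streamly} = 0 ⇒ P_{Vidio} = 32.5 + (1/6)P_{Streamly}.
Setting P_{Vidio} = P_{Streamly} in the reaction function: P_{Vidio} = 32.5 + (1/6)P_{Vidio}, so P_{Vidio} = 32.5 / (5/6) = 39.

39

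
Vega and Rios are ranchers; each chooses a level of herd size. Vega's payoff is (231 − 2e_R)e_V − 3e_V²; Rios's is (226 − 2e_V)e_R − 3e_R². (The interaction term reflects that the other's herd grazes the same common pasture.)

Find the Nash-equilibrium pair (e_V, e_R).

Expanding Vega's payoff: 231e_V − 2e_Re_V − 3e_V².
∂π/∂e_V = 231 − 2e_R − 6e_V = 0, so e_V = 38.5 − (1/3)e_R.
Likewise for Rios: e_R = 113/3 − (1/3)e_V.
Solving the two reaction functions simultaneously: (1 − (−1/3)(−1/3))e_V = 38.5 − (1/3)·(113/3), so (8/9)e_V = 467/18 and e_V = 29.1875.
Then e_R = 113/3 − (1/3)·29.1875 = 27.9375.

29.1875, 27.9375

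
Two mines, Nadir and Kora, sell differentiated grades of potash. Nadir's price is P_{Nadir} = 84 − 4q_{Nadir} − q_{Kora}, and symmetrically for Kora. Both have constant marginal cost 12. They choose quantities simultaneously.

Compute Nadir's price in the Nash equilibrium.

44

Mine Nadir's profit: π = q_{Nadir}(84 − 4q_{Nadir} − q_{Kora}) − 12q_{Nadir}.
∂π/∂q_{Nadir} = 72 − 8q_{Nadir} − q_{Kora} = 0 ⇒ q_{Nadir} = 9 − 0.125q_{Kora}.
By symmetry q_{Kora} = q_{Nadir}; substituting into the reaction function, 1.125q_{Nadir} = 9 and q_{Nadir} = 8.
P_{Nadir} = 84 − 4·8 − 8 = 44.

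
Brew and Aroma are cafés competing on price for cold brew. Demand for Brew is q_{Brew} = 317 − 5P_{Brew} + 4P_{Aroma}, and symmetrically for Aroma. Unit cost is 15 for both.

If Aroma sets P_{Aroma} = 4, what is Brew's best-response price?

40.8

Brew's profit: π = (P_{Brew} − 15)(317 − 5P_{Brew} + 4P_{Aroma}).
∂π/∂P_{Brew} = 392 − 10P_{Brew} + 4P_{Aroma} = 0 ⇒ P_{Brew} = 39.2 + 0.4P_{Aroma}.
At P_{Aroma} = 4: P_{Brew} = 39.2 + 0.4·4 = 40.8.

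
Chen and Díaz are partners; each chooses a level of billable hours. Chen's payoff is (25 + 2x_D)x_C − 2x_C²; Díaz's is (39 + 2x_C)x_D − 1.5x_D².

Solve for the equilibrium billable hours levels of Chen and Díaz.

19.125, 25.75

Expanding Chen's payoff: 25x_C + 2x_Dx_C − 2x_C².
∂π/∂x_C = 25 + 2x_D − 4x_C = 0, so x_C = 6.25 + 0.5x_D.
Likewise for Díaz: x_D = 13 + (2/3)x_C.
Solving the two reaction functions simultaneously: (1 − (0.5)(2/3))x_C = 6.25 + 0.5·13, so (2/3)x_C = 12.75 and x_C = 19.125.
Then x_D = 13 + (2/3)·19.125 = 25.75.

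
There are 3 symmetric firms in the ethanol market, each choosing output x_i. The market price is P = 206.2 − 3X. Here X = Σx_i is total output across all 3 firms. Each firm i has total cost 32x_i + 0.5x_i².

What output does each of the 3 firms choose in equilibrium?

13.4

A representative firm's profit is π_i = x_i(206.2 − 3X) − 32x_i − 0.5x_i², with X = x_i + Σ_{j≠i} x_j.
First-order condition: 174.2 − 7x_i − 3Σ_{j≠i} x_j = 0.
Imposing symmetry (x_j = x for all j) turns Σ_{j≠i} x_j into 2x, so 174.2 = 13x and x = 13.4.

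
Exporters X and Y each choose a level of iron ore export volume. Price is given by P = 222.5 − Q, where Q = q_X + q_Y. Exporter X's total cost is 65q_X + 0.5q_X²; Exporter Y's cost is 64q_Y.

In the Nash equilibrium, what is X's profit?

1469.535

Exporter X's profit: π = q_X(222.5 − (q_X + q_Y)) − 65q_X − 0.5q_X².
∂π/∂q_X = 157.5 − 3q_X − q_Y = 0, so q_X = 52.5 − (1/3)q_Y.
For Y: ∂π/∂q_Y = 158.5 − 2q_Y − q_X = 0 ⇒ q_Y = 79.25 − 0.5q_X.
Solving the two reaction functions simultaneously: (1 − (−1/3)(−0.5))q_X = 52.5 − (1/3)·79.25, so (5/6)q_X = 313/12 and q_X = 31.3.
Then q_Y = 79.25 − 0.5·31.3 = 63.6.
Price P = 222.5 − 94.9 = 127.6.
X's profit: (127.6 − 65)·31.3 − 0.5(31.3)² = 1469.535.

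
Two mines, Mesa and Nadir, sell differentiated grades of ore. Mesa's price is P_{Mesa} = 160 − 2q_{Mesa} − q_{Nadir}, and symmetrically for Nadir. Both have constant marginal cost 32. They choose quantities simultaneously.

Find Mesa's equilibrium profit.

1310.72

Mine Mesa's profit: π = q_{Mesa}(160 − 2q_{Mesa} − q_{Nadir}) − 32q_{Mesa}.
∂π/∂q_{Mesa} = 128 − 4q_{Mesa} − q_{Nadir} = 0 ⇒ q_{Mesa} = 32 − 0.25q_{Nadir}.
By symmetry q_{Nadir} = q_{Mesa}; substituting into the reaction function, 1.25q_{Mesa} = 32 and q_{Mesa} = 25.6.
P_{Mesa} = 160 − 2·25.6 − 25.6 = 83.2.
Profit = (83.2 − 32)·25.6 = 1310.72.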